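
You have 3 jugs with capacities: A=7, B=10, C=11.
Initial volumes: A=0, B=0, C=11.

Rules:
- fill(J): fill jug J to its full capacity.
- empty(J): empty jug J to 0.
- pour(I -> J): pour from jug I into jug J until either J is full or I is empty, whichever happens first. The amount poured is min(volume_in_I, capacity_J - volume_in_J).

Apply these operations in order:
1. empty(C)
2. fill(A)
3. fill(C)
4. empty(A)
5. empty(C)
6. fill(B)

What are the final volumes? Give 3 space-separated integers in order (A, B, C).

Answer: 0 10 0

Derivation:
Step 1: empty(C) -> (A=0 B=0 C=0)
Step 2: fill(A) -> (A=7 B=0 C=0)
Step 3: fill(C) -> (A=7 B=0 C=11)
Step 4: empty(A) -> (A=0 B=0 C=11)
Step 5: empty(C) -> (A=0 B=0 C=0)
Step 6: fill(B) -> (A=0 B=10 C=0)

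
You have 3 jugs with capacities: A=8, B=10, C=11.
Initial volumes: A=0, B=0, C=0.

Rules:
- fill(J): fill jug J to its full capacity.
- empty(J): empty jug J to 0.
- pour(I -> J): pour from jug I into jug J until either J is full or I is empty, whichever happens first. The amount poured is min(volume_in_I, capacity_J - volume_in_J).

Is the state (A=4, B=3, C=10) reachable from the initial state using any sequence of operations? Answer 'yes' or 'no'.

BFS explored all 558 reachable states.
Reachable set includes: (0,0,0), (0,0,1), (0,0,2), (0,0,3), (0,0,4), (0,0,5), (0,0,6), (0,0,7), (0,0,8), (0,0,9), (0,0,10), (0,0,11) ...
Target (A=4, B=3, C=10) not in reachable set → no.

Answer: no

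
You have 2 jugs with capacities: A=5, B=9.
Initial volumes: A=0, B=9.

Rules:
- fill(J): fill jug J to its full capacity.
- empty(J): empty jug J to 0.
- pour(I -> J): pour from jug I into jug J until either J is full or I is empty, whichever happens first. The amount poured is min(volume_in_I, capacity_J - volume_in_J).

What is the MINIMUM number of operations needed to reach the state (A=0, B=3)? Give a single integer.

BFS from (A=0, B=9). One shortest path:
  1. pour(B -> A) -> (A=5 B=4)
  2. empty(A) -> (A=0 B=4)
  3. pour(B -> A) -> (A=4 B=0)
  4. fill(B) -> (A=4 B=9)
  5. pour(B -> A) -> (A=5 B=8)
  6. empty(A) -> (A=0 B=8)
  7. pour(B -> A) -> (A=5 B=3)
  8. empty(A) -> (A=0 B=3)
Reached target in 8 moves.

Answer: 8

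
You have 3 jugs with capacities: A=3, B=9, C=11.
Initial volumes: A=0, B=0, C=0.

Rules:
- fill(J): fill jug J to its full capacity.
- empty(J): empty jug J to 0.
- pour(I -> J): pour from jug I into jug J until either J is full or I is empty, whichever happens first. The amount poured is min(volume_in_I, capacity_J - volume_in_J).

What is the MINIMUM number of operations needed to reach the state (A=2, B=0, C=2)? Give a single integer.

BFS from (A=0, B=0, C=0). One shortest path:
  1. fill(C) -> (A=0 B=0 C=11)
  2. pour(C -> B) -> (A=0 B=9 C=2)
  3. empty(B) -> (A=0 B=0 C=2)
  4. pour(C -> A) -> (A=2 B=0 C=0)
  5. fill(C) -> (A=2 B=0 C=11)
  6. pour(C -> B) -> (A=2 B=9 C=2)
  7. empty(B) -> (A=2 B=0 C=2)
Reached target in 7 moves.

Answer: 7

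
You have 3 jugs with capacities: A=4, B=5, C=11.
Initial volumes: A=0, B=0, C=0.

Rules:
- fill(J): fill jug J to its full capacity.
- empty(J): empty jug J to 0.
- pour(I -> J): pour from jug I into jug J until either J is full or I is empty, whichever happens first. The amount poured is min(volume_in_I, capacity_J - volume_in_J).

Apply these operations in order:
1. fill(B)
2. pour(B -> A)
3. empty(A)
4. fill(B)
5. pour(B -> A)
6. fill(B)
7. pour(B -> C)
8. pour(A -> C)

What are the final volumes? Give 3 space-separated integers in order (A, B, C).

Step 1: fill(B) -> (A=0 B=5 C=0)
Step 2: pour(B -> A) -> (A=4 B=1 C=0)
Step 3: empty(A) -> (A=0 B=1 C=0)
Step 4: fill(B) -> (A=0 B=5 C=0)
Step 5: pour(B -> A) -> (A=4 B=1 C=0)
Step 6: fill(B) -> (A=4 B=5 C=0)
Step 7: pour(B -> C) -> (A=4 B=0 C=5)
Step 8: pour(A -> C) -> (A=0 B=0 C=9)

Answer: 0 0 9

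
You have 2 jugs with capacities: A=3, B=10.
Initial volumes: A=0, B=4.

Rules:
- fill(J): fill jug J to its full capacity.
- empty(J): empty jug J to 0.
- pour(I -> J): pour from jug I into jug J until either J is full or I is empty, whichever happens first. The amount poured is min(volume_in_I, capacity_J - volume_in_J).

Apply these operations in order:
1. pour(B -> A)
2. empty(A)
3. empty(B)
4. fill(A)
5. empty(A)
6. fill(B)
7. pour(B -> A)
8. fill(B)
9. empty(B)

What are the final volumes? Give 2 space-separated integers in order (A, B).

Step 1: pour(B -> A) -> (A=3 B=1)
Step 2: empty(A) -> (A=0 B=1)
Step 3: empty(B) -> (A=0 B=0)
Step 4: fill(A) -> (A=3 B=0)
Step 5: empty(A) -> (A=0 B=0)
Step 6: fill(B) -> (A=0 B=10)
Step 7: pour(B -> A) -> (A=3 B=7)
Step 8: fill(B) -> (A=3 B=10)
Step 9: empty(B) -> (A=3 B=0)

Answer: 3 0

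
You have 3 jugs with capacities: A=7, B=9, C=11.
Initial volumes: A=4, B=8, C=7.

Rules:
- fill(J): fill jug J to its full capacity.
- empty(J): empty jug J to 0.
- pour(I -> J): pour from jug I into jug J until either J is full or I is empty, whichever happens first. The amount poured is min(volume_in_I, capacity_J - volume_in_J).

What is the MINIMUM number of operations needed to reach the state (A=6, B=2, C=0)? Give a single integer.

Answer: 4

Derivation:
BFS from (A=4, B=8, C=7). One shortest path:
  1. pour(C -> A) -> (A=7 B=8 C=4)
  2. pour(A -> B) -> (A=6 B=9 C=4)
  3. pour(B -> C) -> (A=6 B=2 C=11)
  4. empty(C) -> (A=6 B=2 C=0)
Reached target in 4 moves.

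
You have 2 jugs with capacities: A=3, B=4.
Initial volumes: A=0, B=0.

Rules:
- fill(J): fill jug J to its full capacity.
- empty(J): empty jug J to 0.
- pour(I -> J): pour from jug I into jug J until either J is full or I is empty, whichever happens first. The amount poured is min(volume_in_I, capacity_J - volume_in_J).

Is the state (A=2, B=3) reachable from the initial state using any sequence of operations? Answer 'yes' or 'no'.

BFS explored all 14 reachable states.
Reachable set includes: (0,0), (0,1), (0,2), (0,3), (0,4), (1,0), (1,4), (2,0), (2,4), (3,0), (3,1), (3,2) ...
Target (A=2, B=3) not in reachable set → no.

Answer: no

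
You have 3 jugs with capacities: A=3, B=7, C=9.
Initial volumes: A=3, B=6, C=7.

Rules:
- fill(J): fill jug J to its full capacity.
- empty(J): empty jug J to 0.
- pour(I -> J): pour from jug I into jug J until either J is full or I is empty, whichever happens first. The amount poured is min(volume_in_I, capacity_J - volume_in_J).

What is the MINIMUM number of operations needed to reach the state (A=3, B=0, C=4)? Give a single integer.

Answer: 3

Derivation:
BFS from (A=3, B=6, C=7). One shortest path:
  1. empty(A) -> (A=0 B=6 C=7)
  2. empty(B) -> (A=0 B=0 C=7)
  3. pour(C -> A) -> (A=3 B=0 C=4)
Reached target in 3 moves.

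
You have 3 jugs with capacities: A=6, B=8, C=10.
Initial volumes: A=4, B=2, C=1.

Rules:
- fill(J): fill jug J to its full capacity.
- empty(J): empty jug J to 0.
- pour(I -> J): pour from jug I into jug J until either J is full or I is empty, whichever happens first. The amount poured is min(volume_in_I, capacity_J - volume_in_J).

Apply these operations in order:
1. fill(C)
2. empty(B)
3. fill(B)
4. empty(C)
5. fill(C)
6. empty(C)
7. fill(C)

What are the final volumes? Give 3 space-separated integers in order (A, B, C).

Step 1: fill(C) -> (A=4 B=2 C=10)
Step 2: empty(B) -> (A=4 B=0 C=10)
Step 3: fill(B) -> (A=4 B=8 C=10)
Step 4: empty(C) -> (A=4 B=8 C=0)
Step 5: fill(C) -> (A=4 B=8 C=10)
Step 6: empty(C) -> (A=4 B=8 C=0)
Step 7: fill(C) -> (A=4 B=8 C=10)

Answer: 4 8 10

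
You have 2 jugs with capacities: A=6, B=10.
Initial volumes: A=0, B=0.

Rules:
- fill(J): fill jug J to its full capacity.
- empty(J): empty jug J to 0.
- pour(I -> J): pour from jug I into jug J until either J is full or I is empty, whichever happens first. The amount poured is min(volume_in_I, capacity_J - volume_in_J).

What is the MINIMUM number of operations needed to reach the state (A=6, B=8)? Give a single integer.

BFS from (A=0, B=0). One shortest path:
  1. fill(B) -> (A=0 B=10)
  2. pour(B -> A) -> (A=6 B=4)
  3. empty(A) -> (A=0 B=4)
  4. pour(B -> A) -> (A=4 B=0)
  5. fill(B) -> (A=4 B=10)
  6. pour(B -> A) -> (A=6 B=8)
Reached target in 6 moves.

Answer: 6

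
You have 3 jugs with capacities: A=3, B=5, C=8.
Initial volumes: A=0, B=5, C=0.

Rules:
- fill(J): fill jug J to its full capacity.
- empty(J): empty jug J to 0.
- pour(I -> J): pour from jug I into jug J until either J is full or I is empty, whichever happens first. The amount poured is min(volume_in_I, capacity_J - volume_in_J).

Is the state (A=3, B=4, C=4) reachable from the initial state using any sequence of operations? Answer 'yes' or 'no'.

Answer: yes

Derivation:
BFS from (A=0, B=5, C=0):
  1. fill(A) -> (A=3 B=5 C=0)
  2. pour(A -> C) -> (A=0 B=5 C=3)
  3. pour(B -> A) -> (A=3 B=2 C=3)
  4. pour(A -> C) -> (A=0 B=2 C=6)
  5. pour(B -> A) -> (A=2 B=0 C=6)
  6. pour(C -> B) -> (A=2 B=5 C=1)
  7. pour(B -> A) -> (A=3 B=4 C=1)
  8. pour(A -> C) -> (A=0 B=4 C=4)
  9. fill(A) -> (A=3 B=4 C=4)
Target reached → yes.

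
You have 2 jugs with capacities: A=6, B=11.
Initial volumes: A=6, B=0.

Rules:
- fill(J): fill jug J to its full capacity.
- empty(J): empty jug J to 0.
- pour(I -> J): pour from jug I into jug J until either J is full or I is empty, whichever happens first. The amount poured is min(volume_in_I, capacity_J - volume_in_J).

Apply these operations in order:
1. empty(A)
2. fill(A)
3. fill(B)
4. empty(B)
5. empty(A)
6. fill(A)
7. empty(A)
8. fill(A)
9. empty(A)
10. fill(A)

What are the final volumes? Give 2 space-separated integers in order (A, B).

Step 1: empty(A) -> (A=0 B=0)
Step 2: fill(A) -> (A=6 B=0)
Step 3: fill(B) -> (A=6 B=11)
Step 4: empty(B) -> (A=6 B=0)
Step 5: empty(A) -> (A=0 B=0)
Step 6: fill(A) -> (A=6 B=0)
Step 7: empty(A) -> (A=0 B=0)
Step 8: fill(A) -> (A=6 B=0)
Step 9: empty(A) -> (A=0 B=0)
Step 10: fill(A) -> (A=6 B=0)

Answer: 6 0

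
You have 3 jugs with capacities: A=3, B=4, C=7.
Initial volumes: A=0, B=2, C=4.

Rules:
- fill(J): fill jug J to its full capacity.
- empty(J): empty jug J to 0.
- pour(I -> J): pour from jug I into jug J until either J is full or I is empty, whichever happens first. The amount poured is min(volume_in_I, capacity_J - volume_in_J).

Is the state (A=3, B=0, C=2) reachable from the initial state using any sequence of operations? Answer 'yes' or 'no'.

BFS from (A=0, B=2, C=4):
  1. fill(A) -> (A=3 B=2 C=4)
  2. empty(C) -> (A=3 B=2 C=0)
  3. pour(B -> C) -> (A=3 B=0 C=2)
Target reached → yes.

Answer: yes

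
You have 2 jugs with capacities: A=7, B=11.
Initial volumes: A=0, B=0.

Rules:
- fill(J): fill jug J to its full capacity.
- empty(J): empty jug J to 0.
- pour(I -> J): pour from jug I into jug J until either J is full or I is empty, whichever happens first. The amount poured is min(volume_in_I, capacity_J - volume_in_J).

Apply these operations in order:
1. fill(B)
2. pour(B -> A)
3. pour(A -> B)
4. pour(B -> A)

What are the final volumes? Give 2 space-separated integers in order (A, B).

Answer: 7 4

Derivation:
Step 1: fill(B) -> (A=0 B=11)
Step 2: pour(B -> A) -> (A=7 B=4)
Step 3: pour(A -> B) -> (A=0 B=11)
Step 4: pour(B -> A) -> (A=7 B=4)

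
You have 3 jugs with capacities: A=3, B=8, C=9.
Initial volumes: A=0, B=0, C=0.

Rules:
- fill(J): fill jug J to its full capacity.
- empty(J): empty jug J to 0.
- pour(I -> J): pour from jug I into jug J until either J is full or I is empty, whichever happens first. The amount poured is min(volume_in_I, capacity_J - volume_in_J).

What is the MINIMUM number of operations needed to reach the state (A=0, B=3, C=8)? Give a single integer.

BFS from (A=0, B=0, C=0). One shortest path:
  1. fill(A) -> (A=3 B=0 C=0)
  2. fill(B) -> (A=3 B=8 C=0)
  3. pour(B -> C) -> (A=3 B=0 C=8)
  4. pour(A -> B) -> (A=0 B=3 C=8)
Reached target in 4 moves.

Answer: 4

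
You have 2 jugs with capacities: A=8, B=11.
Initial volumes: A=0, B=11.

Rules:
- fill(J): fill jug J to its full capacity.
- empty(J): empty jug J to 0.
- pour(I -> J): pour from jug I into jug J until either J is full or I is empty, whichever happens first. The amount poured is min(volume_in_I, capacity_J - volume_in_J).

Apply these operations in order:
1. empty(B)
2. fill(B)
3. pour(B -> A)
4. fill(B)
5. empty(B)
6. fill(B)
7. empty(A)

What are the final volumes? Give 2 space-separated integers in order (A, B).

Answer: 0 11

Derivation:
Step 1: empty(B) -> (A=0 B=0)
Step 2: fill(B) -> (A=0 B=11)
Step 3: pour(B -> A) -> (A=8 B=3)
Step 4: fill(B) -> (A=8 B=11)
Step 5: empty(B) -> (A=8 B=0)
Step 6: fill(B) -> (A=8 B=11)
Step 7: empty(A) -> (A=0 B=11)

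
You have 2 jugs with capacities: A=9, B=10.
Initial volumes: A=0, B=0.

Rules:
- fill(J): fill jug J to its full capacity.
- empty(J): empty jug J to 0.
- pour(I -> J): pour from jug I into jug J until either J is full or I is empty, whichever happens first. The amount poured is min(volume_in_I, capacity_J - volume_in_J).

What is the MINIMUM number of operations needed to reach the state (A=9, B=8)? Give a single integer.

BFS from (A=0, B=0). One shortest path:
  1. fill(A) -> (A=9 B=0)
  2. pour(A -> B) -> (A=0 B=9)
  3. fill(A) -> (A=9 B=9)
  4. pour(A -> B) -> (A=8 B=10)
  5. empty(B) -> (A=8 B=0)
  6. pour(A -> B) -> (A=0 B=8)
  7. fill(A) -> (A=9 B=8)
Reached target in 7 moves.

Answer: 7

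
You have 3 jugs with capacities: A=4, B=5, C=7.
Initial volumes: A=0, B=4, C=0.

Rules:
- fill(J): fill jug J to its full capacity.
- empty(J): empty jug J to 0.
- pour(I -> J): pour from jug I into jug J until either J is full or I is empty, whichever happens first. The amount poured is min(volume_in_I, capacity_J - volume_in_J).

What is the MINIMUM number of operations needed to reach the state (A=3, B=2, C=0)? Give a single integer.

Answer: 6

Derivation:
BFS from (A=0, B=4, C=0). One shortest path:
  1. fill(A) -> (A=4 B=4 C=0)
  2. pour(A -> C) -> (A=0 B=4 C=4)
  3. fill(A) -> (A=4 B=4 C=4)
  4. pour(A -> B) -> (A=3 B=5 C=4)
  5. pour(B -> C) -> (A=3 B=2 C=7)
  6. empty(C) -> (A=3 B=2 C=0)
Reached target in 6 moves.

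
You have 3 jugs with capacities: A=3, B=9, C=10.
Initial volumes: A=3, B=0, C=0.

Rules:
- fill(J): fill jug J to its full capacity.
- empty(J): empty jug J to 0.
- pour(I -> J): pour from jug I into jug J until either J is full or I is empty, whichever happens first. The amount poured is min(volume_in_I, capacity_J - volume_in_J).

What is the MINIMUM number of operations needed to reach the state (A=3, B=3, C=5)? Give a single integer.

BFS from (A=3, B=0, C=0). One shortest path:
  1. fill(B) -> (A=3 B=9 C=0)
  2. pour(B -> C) -> (A=3 B=0 C=9)
  3. fill(B) -> (A=3 B=9 C=9)
  4. pour(B -> C) -> (A=3 B=8 C=10)
  5. empty(C) -> (A=3 B=8 C=0)
  6. pour(B -> C) -> (A=3 B=0 C=8)
  7. pour(A -> B) -> (A=0 B=3 C=8)
  8. pour(C -> A) -> (A=3 B=3 C=5)
Reached target in 8 moves.

Answer: 8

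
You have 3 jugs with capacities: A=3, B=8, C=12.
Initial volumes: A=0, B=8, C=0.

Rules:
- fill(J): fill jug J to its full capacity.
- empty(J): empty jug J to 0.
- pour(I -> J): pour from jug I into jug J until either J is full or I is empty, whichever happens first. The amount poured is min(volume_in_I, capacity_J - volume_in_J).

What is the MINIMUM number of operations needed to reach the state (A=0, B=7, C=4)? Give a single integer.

Answer: 8

Derivation:
BFS from (A=0, B=8, C=0). One shortest path:
  1. fill(A) -> (A=3 B=8 C=0)
  2. pour(A -> C) -> (A=0 B=8 C=3)
  3. fill(A) -> (A=3 B=8 C=3)
  4. pour(B -> C) -> (A=3 B=0 C=11)
  5. pour(A -> C) -> (A=2 B=0 C=12)
  6. pour(C -> B) -> (A=2 B=8 C=4)
  7. pour(B -> A) -> (A=3 B=7 C=4)
  8. empty(A) -> (A=0 B=7 C=4)
Reached target in 8 moves.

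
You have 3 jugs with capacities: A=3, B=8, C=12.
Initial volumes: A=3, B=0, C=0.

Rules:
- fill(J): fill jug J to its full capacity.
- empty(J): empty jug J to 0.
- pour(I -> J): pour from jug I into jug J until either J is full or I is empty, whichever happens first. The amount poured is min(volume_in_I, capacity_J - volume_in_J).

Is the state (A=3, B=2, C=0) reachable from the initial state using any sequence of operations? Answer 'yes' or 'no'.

Answer: yes

Derivation:
BFS from (A=3, B=0, C=0):
  1. empty(A) -> (A=0 B=0 C=0)
  2. fill(B) -> (A=0 B=8 C=0)
  3. pour(B -> A) -> (A=3 B=5 C=0)
  4. empty(A) -> (A=0 B=5 C=0)
  5. pour(B -> A) -> (A=3 B=2 C=0)
Target reached → yes.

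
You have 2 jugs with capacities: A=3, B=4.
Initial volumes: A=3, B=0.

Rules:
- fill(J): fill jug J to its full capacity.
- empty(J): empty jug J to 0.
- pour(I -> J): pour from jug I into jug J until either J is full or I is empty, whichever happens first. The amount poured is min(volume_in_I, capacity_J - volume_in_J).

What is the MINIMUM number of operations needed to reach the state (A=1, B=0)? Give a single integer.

Answer: 5

Derivation:
BFS from (A=3, B=0). One shortest path:
  1. empty(A) -> (A=0 B=0)
  2. fill(B) -> (A=0 B=4)
  3. pour(B -> A) -> (A=3 B=1)
  4. empty(A) -> (A=0 B=1)
  5. pour(B -> A) -> (A=1 B=0)
Reached target in 5 moves.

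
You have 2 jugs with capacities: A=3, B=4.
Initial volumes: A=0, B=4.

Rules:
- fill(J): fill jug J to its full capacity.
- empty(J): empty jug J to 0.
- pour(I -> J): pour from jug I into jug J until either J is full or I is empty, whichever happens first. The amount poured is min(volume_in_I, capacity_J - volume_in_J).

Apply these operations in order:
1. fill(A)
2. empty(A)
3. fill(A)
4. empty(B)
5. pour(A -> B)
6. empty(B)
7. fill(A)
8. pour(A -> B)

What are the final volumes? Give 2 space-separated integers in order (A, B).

Answer: 0 3

Derivation:
Step 1: fill(A) -> (A=3 B=4)
Step 2: empty(A) -> (A=0 B=4)
Step 3: fill(A) -> (A=3 B=4)
Step 4: empty(B) -> (A=3 B=0)
Step 5: pour(A -> B) -> (A=0 B=3)
Step 6: empty(B) -> (A=0 B=0)
Step 7: fill(A) -> (A=3 B=0)
Step 8: pour(A -> B) -> (A=0 B=3)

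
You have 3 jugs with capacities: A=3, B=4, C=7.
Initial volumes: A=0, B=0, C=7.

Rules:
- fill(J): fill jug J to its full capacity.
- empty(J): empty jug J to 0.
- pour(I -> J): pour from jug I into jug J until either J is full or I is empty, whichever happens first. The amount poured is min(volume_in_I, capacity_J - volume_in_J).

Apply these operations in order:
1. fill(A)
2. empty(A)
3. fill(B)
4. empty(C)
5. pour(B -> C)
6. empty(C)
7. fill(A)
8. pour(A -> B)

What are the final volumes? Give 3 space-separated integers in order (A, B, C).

Step 1: fill(A) -> (A=3 B=0 C=7)
Step 2: empty(A) -> (A=0 B=0 C=7)
Step 3: fill(B) -> (A=0 B=4 C=7)
Step 4: empty(C) -> (A=0 B=4 C=0)
Step 5: pour(B -> C) -> (A=0 B=0 C=4)
Step 6: empty(C) -> (A=0 B=0 C=0)
Step 7: fill(A) -> (A=3 B=0 C=0)
Step 8: pour(A -> B) -> (A=0 B=3 C=0)

Answer: 0 3 0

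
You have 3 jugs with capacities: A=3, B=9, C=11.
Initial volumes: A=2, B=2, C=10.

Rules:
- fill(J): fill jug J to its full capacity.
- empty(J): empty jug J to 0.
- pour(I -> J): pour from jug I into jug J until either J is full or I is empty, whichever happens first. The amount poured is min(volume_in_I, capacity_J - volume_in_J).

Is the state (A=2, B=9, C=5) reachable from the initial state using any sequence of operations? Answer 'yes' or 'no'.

Answer: yes

Derivation:
BFS from (A=2, B=2, C=10):
  1. pour(C -> B) -> (A=2 B=9 C=3)
  2. empty(B) -> (A=2 B=0 C=3)
  3. pour(C -> B) -> (A=2 B=3 C=0)
  4. fill(C) -> (A=2 B=3 C=11)
  5. pour(C -> B) -> (A=2 B=9 C=5)
Target reached → yes.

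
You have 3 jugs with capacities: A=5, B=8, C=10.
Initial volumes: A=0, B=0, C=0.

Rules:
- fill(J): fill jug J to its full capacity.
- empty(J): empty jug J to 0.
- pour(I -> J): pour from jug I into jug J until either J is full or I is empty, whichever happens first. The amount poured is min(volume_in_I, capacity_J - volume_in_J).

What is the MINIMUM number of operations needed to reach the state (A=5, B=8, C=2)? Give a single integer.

BFS from (A=0, B=0, C=0). One shortest path:
  1. fill(A) -> (A=5 B=0 C=0)
  2. fill(C) -> (A=5 B=0 C=10)
  3. pour(C -> B) -> (A=5 B=8 C=2)
Reached target in 3 moves.

Answer: 3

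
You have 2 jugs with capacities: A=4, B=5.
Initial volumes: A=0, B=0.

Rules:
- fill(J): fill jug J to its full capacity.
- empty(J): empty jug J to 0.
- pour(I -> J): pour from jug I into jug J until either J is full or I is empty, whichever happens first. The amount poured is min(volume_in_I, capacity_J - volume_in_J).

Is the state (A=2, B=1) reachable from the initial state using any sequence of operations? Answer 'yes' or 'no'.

BFS explored all 18 reachable states.
Reachable set includes: (0,0), (0,1), (0,2), (0,3), (0,4), (0,5), (1,0), (1,5), (2,0), (2,5), (3,0), (3,5) ...
Target (A=2, B=1) not in reachable set → no.

Answer: no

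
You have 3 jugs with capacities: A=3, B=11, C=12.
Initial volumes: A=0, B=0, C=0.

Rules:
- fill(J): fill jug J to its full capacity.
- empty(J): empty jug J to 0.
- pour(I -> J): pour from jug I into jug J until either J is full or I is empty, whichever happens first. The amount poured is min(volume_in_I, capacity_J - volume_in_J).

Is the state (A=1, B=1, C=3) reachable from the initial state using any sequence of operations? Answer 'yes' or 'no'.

BFS explored all 404 reachable states.
Reachable set includes: (0,0,0), (0,0,1), (0,0,2), (0,0,3), (0,0,4), (0,0,5), (0,0,6), (0,0,7), (0,0,8), (0,0,9), (0,0,10), (0,0,11) ...
Target (A=1, B=1, C=3) not in reachable set → no.

Answer: no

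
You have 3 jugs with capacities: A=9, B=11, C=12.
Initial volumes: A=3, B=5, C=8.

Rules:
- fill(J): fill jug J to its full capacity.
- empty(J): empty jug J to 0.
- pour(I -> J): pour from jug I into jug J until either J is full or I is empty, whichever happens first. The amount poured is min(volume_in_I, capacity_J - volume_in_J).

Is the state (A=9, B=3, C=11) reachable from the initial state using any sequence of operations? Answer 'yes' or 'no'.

BFS from (A=3, B=5, C=8):
  1. fill(B) -> (A=3 B=11 C=8)
  2. empty(C) -> (A=3 B=11 C=0)
  3. pour(B -> C) -> (A=3 B=0 C=11)
  4. pour(A -> B) -> (A=0 B=3 C=11)
  5. fill(A) -> (A=9 B=3 C=11)
Target reached → yes.

Answer: yes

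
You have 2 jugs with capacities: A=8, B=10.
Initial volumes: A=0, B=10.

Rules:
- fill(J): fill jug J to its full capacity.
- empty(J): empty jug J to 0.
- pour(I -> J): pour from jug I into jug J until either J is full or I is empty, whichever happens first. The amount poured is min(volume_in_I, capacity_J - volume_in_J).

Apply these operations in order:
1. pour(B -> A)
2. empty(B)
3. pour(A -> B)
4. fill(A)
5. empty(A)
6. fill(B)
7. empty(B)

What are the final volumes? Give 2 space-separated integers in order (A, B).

Answer: 0 0

Derivation:
Step 1: pour(B -> A) -> (A=8 B=2)
Step 2: empty(B) -> (A=8 B=0)
Step 3: pour(A -> B) -> (A=0 B=8)
Step 4: fill(A) -> (A=8 B=8)
Step 5: empty(A) -> (A=0 B=8)
Step 6: fill(B) -> (A=0 B=10)
Step 7: empty(B) -> (A=0 B=0)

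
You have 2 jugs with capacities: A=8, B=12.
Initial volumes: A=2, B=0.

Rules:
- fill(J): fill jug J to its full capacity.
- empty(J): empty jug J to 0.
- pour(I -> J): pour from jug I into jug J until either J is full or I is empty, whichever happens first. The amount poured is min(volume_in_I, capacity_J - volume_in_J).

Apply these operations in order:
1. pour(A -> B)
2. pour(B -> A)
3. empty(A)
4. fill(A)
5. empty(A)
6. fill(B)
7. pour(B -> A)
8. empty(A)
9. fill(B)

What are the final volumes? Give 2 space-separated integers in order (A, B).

Answer: 0 12

Derivation:
Step 1: pour(A -> B) -> (A=0 B=2)
Step 2: pour(B -> A) -> (A=2 B=0)
Step 3: empty(A) -> (A=0 B=0)
Step 4: fill(A) -> (A=8 B=0)
Step 5: empty(A) -> (A=0 B=0)
Step 6: fill(B) -> (A=0 B=12)
Step 7: pour(B -> A) -> (A=8 B=4)
Step 8: empty(A) -> (A=0 B=4)
Step 9: fill(B) -> (A=0 B=12)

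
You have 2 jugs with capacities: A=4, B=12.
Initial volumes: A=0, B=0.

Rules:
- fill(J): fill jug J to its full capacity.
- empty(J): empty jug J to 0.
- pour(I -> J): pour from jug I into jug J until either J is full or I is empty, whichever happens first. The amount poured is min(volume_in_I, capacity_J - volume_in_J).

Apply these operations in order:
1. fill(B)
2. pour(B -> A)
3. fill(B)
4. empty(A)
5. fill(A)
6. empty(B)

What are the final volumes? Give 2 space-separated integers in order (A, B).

Step 1: fill(B) -> (A=0 B=12)
Step 2: pour(B -> A) -> (A=4 B=8)
Step 3: fill(B) -> (A=4 B=12)
Step 4: empty(A) -> (A=0 B=12)
Step 5: fill(A) -> (A=4 B=12)
Step 6: empty(B) -> (A=4 B=0)

Answer: 4 0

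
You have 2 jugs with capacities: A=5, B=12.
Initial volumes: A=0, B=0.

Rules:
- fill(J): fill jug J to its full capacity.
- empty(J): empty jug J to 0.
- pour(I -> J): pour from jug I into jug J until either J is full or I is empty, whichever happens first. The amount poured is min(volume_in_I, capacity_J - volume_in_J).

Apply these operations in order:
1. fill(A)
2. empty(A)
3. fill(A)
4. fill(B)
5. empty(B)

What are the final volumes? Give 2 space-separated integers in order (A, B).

Step 1: fill(A) -> (A=5 B=0)
Step 2: empty(A) -> (A=0 B=0)
Step 3: fill(A) -> (A=5 B=0)
Step 4: fill(B) -> (A=5 B=12)
Step 5: empty(B) -> (A=5 B=0)

Answer: 5 0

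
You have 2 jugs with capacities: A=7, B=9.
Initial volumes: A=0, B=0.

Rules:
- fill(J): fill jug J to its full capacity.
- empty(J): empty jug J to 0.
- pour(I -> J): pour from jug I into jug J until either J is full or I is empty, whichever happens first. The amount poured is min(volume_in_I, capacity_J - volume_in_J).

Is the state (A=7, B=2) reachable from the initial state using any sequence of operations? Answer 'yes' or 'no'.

Answer: yes

Derivation:
BFS from (A=0, B=0):
  1. fill(B) -> (A=0 B=9)
  2. pour(B -> A) -> (A=7 B=2)
Target reached → yes.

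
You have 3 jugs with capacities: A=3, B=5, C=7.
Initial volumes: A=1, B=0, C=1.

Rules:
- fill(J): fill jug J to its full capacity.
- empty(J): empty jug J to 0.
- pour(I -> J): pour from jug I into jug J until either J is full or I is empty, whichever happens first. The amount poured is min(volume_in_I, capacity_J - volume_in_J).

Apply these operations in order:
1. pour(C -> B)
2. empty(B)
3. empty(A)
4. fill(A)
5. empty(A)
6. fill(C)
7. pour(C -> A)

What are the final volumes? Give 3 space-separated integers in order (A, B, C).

Step 1: pour(C -> B) -> (A=1 B=1 C=0)
Step 2: empty(B) -> (A=1 B=0 C=0)
Step 3: empty(A) -> (A=0 B=0 C=0)
Step 4: fill(A) -> (A=3 B=0 C=0)
Step 5: empty(A) -> (A=0 B=0 C=0)
Step 6: fill(C) -> (A=0 B=0 C=7)
Step 7: pour(C -> A) -> (A=3 B=0 C=4)

Answer: 3 0 4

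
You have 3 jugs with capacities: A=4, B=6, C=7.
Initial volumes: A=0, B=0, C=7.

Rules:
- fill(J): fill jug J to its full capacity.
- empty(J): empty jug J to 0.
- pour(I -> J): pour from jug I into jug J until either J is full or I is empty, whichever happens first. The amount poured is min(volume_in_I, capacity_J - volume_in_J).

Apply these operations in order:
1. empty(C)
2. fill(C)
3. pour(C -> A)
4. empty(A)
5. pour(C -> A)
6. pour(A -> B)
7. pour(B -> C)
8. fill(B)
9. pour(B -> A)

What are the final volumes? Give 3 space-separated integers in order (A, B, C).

Step 1: empty(C) -> (A=0 B=0 C=0)
Step 2: fill(C) -> (A=0 B=0 C=7)
Step 3: pour(C -> A) -> (A=4 B=0 C=3)
Step 4: empty(A) -> (A=0 B=0 C=3)
Step 5: pour(C -> A) -> (A=3 B=0 C=0)
Step 6: pour(A -> B) -> (A=0 B=3 C=0)
Step 7: pour(B -> C) -> (A=0 B=0 C=3)
Step 8: fill(B) -> (A=0 B=6 C=3)
Step 9: pour(B -> A) -> (A=4 B=2 C=3)

Answer: 4 2 3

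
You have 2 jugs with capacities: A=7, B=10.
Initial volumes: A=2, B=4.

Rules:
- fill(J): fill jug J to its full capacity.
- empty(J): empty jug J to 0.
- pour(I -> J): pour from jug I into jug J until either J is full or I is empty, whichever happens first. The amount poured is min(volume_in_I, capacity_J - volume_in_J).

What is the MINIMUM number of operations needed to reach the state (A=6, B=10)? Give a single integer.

BFS from (A=2, B=4). One shortest path:
  1. pour(B -> A) -> (A=6 B=0)
  2. fill(B) -> (A=6 B=10)
Reached target in 2 moves.

Answer: 2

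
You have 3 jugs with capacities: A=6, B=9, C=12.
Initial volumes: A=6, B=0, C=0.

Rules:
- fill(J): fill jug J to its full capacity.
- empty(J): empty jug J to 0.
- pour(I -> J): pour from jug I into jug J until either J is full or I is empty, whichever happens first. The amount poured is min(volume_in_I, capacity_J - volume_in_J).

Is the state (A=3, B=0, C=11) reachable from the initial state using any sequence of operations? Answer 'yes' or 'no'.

Answer: no

Derivation:
BFS explored all 54 reachable states.
Reachable set includes: (0,0,0), (0,0,3), (0,0,6), (0,0,9), (0,0,12), (0,3,0), (0,3,3), (0,3,6), (0,3,9), (0,3,12), (0,6,0), (0,6,3) ...
Target (A=3, B=0, C=11) not in reachable set → no.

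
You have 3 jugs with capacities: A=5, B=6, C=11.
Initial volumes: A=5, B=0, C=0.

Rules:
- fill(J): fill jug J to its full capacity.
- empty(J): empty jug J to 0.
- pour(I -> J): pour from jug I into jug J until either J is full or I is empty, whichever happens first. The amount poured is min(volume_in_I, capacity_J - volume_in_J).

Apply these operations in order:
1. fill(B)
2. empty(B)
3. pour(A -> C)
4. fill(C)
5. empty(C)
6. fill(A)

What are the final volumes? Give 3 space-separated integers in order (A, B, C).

Answer: 5 0 0

Derivation:
Step 1: fill(B) -> (A=5 B=6 C=0)
Step 2: empty(B) -> (A=5 B=0 C=0)
Step 3: pour(A -> C) -> (A=0 B=0 C=5)
Step 4: fill(C) -> (A=0 B=0 C=11)
Step 5: empty(C) -> (A=0 B=0 C=0)
Step 6: fill(A) -> (A=5 B=0 C=0)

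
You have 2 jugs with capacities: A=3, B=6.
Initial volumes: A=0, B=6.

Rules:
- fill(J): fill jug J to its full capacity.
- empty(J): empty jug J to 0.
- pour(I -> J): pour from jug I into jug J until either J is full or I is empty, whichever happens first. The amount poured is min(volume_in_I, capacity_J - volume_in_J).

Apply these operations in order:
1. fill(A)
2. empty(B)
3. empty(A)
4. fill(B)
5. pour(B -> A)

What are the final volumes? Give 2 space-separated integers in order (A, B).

Step 1: fill(A) -> (A=3 B=6)
Step 2: empty(B) -> (A=3 B=0)
Step 3: empty(A) -> (A=0 B=0)
Step 4: fill(B) -> (A=0 B=6)
Step 5: pour(B -> A) -> (A=3 B=3)

Answer: 3 3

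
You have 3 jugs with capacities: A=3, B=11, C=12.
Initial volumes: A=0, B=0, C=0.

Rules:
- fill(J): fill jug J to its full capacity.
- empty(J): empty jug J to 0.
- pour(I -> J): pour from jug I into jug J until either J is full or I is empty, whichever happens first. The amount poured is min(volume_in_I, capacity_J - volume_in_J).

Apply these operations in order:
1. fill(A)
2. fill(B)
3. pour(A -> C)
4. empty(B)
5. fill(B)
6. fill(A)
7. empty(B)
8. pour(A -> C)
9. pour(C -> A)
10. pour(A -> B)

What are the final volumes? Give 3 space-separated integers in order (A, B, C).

Answer: 0 3 3

Derivation:
Step 1: fill(A) -> (A=3 B=0 C=0)
Step 2: fill(B) -> (A=3 B=11 C=0)
Step 3: pour(A -> C) -> (A=0 B=11 C=3)
Step 4: empty(B) -> (A=0 B=0 C=3)
Step 5: fill(B) -> (A=0 B=11 C=3)
Step 6: fill(A) -> (A=3 B=11 C=3)
Step 7: empty(B) -> (A=3 B=0 C=3)
Step 8: pour(A -> C) -> (A=0 B=0 C=6)
Step 9: pour(C -> A) -> (A=3 B=0 C=3)
Step 10: pour(A -> B) -> (A=0 B=3 C=3)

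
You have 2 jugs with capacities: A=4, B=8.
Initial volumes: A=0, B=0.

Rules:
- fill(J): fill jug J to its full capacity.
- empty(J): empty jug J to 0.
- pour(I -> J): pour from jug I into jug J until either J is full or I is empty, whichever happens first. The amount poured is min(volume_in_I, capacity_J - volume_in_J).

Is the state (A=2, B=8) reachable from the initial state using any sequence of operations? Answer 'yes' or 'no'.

BFS explored all 6 reachable states.
Reachable set includes: (0,0), (0,4), (0,8), (4,0), (4,4), (4,8)
Target (A=2, B=8) not in reachable set → no.

Answer: no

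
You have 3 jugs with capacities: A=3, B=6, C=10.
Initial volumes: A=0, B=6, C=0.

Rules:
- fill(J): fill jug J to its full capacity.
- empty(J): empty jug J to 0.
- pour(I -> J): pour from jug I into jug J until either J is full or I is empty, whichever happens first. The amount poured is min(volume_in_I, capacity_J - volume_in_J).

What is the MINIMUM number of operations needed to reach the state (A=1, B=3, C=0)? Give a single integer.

BFS from (A=0, B=6, C=0). One shortest path:
  1. empty(B) -> (A=0 B=0 C=0)
  2. fill(C) -> (A=0 B=0 C=10)
  3. pour(C -> A) -> (A=3 B=0 C=7)
  4. pour(C -> B) -> (A=3 B=6 C=1)
  5. empty(B) -> (A=3 B=0 C=1)
  6. pour(A -> B) -> (A=0 B=3 C=1)
  7. pour(C -> A) -> (A=1 B=3 C=0)
Reached target in 7 moves.

Answer: 7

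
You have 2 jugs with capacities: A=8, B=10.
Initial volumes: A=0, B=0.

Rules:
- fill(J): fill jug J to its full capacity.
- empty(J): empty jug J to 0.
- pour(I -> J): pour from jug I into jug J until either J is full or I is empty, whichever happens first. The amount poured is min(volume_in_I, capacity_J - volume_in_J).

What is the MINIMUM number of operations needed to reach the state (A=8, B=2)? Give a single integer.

BFS from (A=0, B=0). One shortest path:
  1. fill(B) -> (A=0 B=10)
  2. pour(B -> A) -> (A=8 B=2)
Reached target in 2 moves.

Answer: 2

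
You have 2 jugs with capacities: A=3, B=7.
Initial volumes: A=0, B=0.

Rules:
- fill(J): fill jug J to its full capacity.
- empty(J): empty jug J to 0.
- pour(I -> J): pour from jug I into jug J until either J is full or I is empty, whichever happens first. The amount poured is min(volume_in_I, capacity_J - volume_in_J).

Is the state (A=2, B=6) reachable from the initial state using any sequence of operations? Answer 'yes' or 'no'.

BFS explored all 20 reachable states.
Reachable set includes: (0,0), (0,1), (0,2), (0,3), (0,4), (0,5), (0,6), (0,7), (1,0), (1,7), (2,0), (2,7) ...
Target (A=2, B=6) not in reachable set → no.

Answer: no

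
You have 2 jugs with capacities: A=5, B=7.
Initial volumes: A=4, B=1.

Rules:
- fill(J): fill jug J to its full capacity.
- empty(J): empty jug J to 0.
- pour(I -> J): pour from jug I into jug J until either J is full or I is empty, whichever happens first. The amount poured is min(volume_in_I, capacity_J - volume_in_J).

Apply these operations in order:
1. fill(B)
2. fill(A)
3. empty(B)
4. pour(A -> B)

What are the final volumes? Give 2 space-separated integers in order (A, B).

Step 1: fill(B) -> (A=4 B=7)
Step 2: fill(A) -> (A=5 B=7)
Step 3: empty(B) -> (A=5 B=0)
Step 4: pour(A -> B) -> (A=0 B=5)

Answer: 0 5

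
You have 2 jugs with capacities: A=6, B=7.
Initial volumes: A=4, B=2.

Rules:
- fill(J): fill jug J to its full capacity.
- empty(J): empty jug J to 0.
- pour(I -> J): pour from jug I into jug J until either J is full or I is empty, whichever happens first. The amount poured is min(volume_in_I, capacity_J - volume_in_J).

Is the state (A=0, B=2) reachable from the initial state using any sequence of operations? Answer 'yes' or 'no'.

BFS from (A=4, B=2):
  1. empty(A) -> (A=0 B=2)
Target reached → yes.

Answer: yes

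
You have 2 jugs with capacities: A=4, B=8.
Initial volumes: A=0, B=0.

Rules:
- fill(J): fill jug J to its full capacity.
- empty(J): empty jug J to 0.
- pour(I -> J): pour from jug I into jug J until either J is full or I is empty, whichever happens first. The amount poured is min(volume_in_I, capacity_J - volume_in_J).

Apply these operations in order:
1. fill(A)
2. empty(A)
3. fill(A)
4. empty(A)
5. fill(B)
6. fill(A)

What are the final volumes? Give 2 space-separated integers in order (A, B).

Step 1: fill(A) -> (A=4 B=0)
Step 2: empty(A) -> (A=0 B=0)
Step 3: fill(A) -> (A=4 B=0)
Step 4: empty(A) -> (A=0 B=0)
Step 5: fill(B) -> (A=0 B=8)
Step 6: fill(A) -> (A=4 B=8)

Answer: 4 8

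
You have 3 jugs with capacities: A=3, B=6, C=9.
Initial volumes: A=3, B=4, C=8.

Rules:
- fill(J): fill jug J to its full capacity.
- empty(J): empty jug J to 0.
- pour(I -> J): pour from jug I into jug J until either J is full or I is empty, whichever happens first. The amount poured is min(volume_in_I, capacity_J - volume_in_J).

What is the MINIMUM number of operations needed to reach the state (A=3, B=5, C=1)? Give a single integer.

Answer: 5

Derivation:
BFS from (A=3, B=4, C=8). One shortest path:
  1. pour(A -> B) -> (A=1 B=6 C=8)
  2. pour(B -> C) -> (A=1 B=5 C=9)
  3. empty(C) -> (A=1 B=5 C=0)
  4. pour(A -> C) -> (A=0 B=5 C=1)
  5. fill(A) -> (A=3 B=5 C=1)
Reached target in 5 moves.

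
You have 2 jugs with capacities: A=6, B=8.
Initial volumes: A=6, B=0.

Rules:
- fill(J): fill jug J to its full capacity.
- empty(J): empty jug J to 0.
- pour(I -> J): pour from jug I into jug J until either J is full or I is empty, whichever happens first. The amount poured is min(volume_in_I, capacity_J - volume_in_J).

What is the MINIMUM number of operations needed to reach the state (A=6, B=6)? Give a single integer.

BFS from (A=6, B=0). One shortest path:
  1. pour(A -> B) -> (A=0 B=6)
  2. fill(A) -> (A=6 B=6)
Reached target in 2 moves.

Answer: 2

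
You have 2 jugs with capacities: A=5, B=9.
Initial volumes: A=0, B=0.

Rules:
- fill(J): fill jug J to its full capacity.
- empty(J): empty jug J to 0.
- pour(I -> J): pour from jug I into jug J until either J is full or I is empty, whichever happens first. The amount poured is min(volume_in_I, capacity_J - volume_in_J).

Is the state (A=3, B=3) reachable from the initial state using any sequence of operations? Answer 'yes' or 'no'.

BFS explored all 28 reachable states.
Reachable set includes: (0,0), (0,1), (0,2), (0,3), (0,4), (0,5), (0,6), (0,7), (0,8), (0,9), (1,0), (1,9) ...
Target (A=3, B=3) not in reachable set → no.

Answer: no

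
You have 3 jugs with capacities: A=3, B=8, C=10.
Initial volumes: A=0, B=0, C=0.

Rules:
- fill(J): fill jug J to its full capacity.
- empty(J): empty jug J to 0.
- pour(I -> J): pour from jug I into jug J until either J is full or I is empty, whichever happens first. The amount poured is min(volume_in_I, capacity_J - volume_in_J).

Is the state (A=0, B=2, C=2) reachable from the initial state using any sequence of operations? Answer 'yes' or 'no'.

BFS from (A=0, B=0, C=0):
  1. fill(C) -> (A=0 B=0 C=10)
  2. pour(C -> B) -> (A=0 B=8 C=2)
  3. pour(B -> A) -> (A=3 B=5 C=2)
  4. empty(A) -> (A=0 B=5 C=2)
  5. pour(B -> A) -> (A=3 B=2 C=2)
  6. empty(A) -> (A=0 B=2 C=2)
Target reached → yes.

Answer: yes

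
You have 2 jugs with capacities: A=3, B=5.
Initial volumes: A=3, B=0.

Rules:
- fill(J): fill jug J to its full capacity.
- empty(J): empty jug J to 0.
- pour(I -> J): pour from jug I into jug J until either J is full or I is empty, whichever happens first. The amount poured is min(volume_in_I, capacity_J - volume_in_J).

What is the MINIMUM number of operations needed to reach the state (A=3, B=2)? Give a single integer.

BFS from (A=3, B=0). One shortest path:
  1. empty(A) -> (A=0 B=0)
  2. fill(B) -> (A=0 B=5)
  3. pour(B -> A) -> (A=3 B=2)
Reached target in 3 moves.

Answer: 3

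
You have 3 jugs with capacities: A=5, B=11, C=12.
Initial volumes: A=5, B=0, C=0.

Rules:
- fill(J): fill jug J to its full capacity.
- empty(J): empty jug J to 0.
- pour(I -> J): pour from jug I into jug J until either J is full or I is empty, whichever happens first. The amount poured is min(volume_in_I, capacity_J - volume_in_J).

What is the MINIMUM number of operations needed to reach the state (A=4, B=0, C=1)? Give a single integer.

BFS from (A=5, B=0, C=0). One shortest path:
  1. fill(B) -> (A=5 B=11 C=0)
  2. pour(B -> C) -> (A=5 B=0 C=11)
  3. pour(A -> C) -> (A=4 B=0 C=12)
  4. pour(C -> B) -> (A=4 B=11 C=1)
  5. empty(B) -> (A=4 B=0 C=1)
Reached target in 5 moves.

Answer: 5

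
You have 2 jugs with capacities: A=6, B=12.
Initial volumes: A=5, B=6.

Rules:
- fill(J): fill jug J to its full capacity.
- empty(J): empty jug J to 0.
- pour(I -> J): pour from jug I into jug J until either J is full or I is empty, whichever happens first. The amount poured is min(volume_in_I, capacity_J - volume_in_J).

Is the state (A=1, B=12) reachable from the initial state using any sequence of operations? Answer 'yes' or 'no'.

Answer: no

Derivation:
BFS explored all 13 reachable states.
Reachable set includes: (0,0), (0,5), (0,6), (0,11), (0,12), (5,0), (5,6), (5,12), (6,0), (6,5), (6,6), (6,11) ...
Target (A=1, B=12) not in reachable set → no.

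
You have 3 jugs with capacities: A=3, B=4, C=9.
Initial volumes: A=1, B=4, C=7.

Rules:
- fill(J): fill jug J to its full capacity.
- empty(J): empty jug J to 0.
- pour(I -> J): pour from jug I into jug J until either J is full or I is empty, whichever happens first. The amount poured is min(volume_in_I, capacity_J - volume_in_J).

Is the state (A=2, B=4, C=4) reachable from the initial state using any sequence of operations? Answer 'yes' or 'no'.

BFS from (A=1, B=4, C=7):
  1. fill(A) -> (A=3 B=4 C=7)
  2. empty(B) -> (A=3 B=0 C=7)
  3. pour(A -> B) -> (A=0 B=3 C=7)
  4. pour(C -> A) -> (A=3 B=3 C=4)
  5. pour(A -> B) -> (A=2 B=4 C=4)
Target reached → yes.

Answer: yes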